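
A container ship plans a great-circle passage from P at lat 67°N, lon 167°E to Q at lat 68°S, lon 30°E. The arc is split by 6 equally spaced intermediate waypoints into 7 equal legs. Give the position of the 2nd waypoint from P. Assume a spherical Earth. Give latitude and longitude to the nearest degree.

Convert each endpoint to a unit vector on the sphere (x = cos φ cos λ, y = cos φ sin λ, z = sin φ).
The central angle between the endpoints is δ = arccos(p₁·p₂) ≈ 2.860 rad (163.8°).
Interpolate at f = 2/7 with slerp weights a = sin((1−f)δ)/sin δ ≈ 3.202, b = sin(fδ)/sin δ ≈ 2.621.
p = a·p₁ + b·p₂ ≈ (-0.369, 0.772, 0.517); φ = arcsin(p_z) ≈ 31.15°, λ = atan2(p_y, p_x) ≈ 115.52°.

≈ lat 31°N, lon 116°E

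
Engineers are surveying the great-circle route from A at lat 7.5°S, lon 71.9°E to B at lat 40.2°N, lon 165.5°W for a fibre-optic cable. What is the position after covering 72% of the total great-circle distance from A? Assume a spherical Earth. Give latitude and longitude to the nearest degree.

≈ lat 41°N, lon 150°E

Convert each endpoint to a unit vector on the sphere (x = cos φ cos λ, y = cos φ sin λ, z = sin φ).
The central angle between the endpoints is δ = arccos(p₁·p₂) ≈ 2.085 rad (119.5°).
Interpolate at f = 0.72 with slerp weights a = sin((1−f)δ)/sin δ ≈ 0.633, b = sin(fδ)/sin δ ≈ 1.146.
p = a·p₁ + b·p₂ ≈ (-0.652, 0.378, 0.657); φ = arcsin(p_z) ≈ 41.08°, λ = atan2(p_y, p_x) ≈ 149.93°.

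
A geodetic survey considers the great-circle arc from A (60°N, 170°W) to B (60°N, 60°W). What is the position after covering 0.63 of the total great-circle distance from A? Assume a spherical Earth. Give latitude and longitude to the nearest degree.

≈ (71°N, 96°W)

Convert each endpoint to a unit vector on the sphere (x = cos φ cos λ, y = cos φ sin λ, z = sin φ).
The central angle between the endpoints is δ = arccos(p₁·p₂) ≈ 0.844 rad (48.4°).
Interpolate at f = 0.63 with slerp weights a = sin((1−f)δ)/sin δ ≈ 0.411, b = sin(fδ)/sin δ ≈ 0.678.
p = a·p₁ + b·p₂ ≈ (-0.033, -0.329, 0.944); φ = arcsin(p_z) ≈ 70.66°, λ = atan2(p_y, p_x) ≈ -95.69°.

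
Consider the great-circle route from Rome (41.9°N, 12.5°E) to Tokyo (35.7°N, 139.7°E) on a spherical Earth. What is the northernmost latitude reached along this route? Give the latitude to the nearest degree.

The great circle lies in the plane with unit normal n̂ = (p₁ × p₂)/|p₁ × p₂|.
Here n̂_z ≈ +0.482; the vertex latitude is φ_max = arccos|n̂_z| ≈ 61.2°.

≈ 61°N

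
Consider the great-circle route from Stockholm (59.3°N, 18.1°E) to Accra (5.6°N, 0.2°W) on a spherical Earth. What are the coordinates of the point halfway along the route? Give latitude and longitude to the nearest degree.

≈ 33°N, 6°E

Convert each endpoint to a unit vector on the sphere (x = cos φ cos λ, y = cos φ sin λ, z = sin φ).
The central angle between the endpoints is δ = arccos(p₁·p₂) ≈ 0.969 rad (55.5°).
Interpolate at f = 1/2 with slerp weights a = sin((1−f)δ)/sin δ ≈ 0.565, b = sin(fδ)/sin δ ≈ 0.565.
p = a·p₁ + b·p₂ ≈ (0.836, 0.088, 0.541); φ = arcsin(p_z) ≈ 32.75°, λ = atan2(p_y, p_x) ≈ 5.98°.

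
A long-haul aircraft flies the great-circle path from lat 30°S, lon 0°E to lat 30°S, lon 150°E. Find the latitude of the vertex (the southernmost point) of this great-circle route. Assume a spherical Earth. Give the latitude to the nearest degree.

The great circle lies in the plane with unit normal n̂ = (p₁ × p₂)/|p₁ × p₂|.
Here n̂_z ≈ +0.409; the vertex latitude is φ_max = arccos|n̂_z| ≈ 65.9°.
Check via Clairaut: cos φ_max = |cos φ₁| · sin C = cos(30.0°)·sin(151.8°) ≈ 0.409, again giving ≈ 65.9°.

≈ 66°S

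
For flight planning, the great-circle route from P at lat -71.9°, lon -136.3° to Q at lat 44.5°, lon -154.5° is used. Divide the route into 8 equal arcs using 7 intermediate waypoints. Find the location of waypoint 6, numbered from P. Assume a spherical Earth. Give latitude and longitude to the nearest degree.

Write both endpoints as unit vectors p₁, p₂ with components (cos φ cos λ, cos φ sin λ, sin φ).
The central angle between the endpoints is δ = arccos(p₁·p₂) ≈ 2.044 rad (117.1°).
Interpolate at f = 6/8 with slerp weights a = sin((1−f)δ)/sin δ ≈ 0.549, b = sin(fδ)/sin δ ≈ 1.123.
p = a·p₁ + b·p₂ ≈ (-0.846, -0.463, 0.265); φ = arcsin(p_z) ≈ 15.35°, λ = atan2(p_y, p_x) ≈ -151.33°.

≈ lat 15°, lon -151°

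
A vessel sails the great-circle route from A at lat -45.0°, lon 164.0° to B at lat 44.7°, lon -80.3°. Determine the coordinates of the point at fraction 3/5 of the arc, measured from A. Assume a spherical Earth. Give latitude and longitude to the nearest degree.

≈ lat 10°, lon -129°

Write both endpoints as unit vectors p₁, p₂ with components (cos φ cos λ, cos φ sin λ, sin φ).
The central angle between the endpoints is δ = arccos(p₁·p₂) ≈ 2.368 rad (135.7°).
Interpolate at f = 3/5 with slerp weights a = sin((1−f)δ)/sin δ ≈ 1.162, b = sin(fδ)/sin δ ≈ 1.415.
p = a·p₁ + b·p₂ ≈ (-0.620, -0.765, 0.174); φ = arcsin(p_z) ≈ 10.01°, λ = atan2(p_y, p_x) ≈ -129.03°.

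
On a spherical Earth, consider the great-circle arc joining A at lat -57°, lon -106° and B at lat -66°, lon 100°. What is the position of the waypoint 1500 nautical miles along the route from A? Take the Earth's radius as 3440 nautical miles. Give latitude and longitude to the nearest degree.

≈ lat -80°, lon -138°

Write both endpoints as unit vectors p₁, p₂ with components (cos φ cos λ, cos φ sin λ, sin φ).
The central angle between the endpoints is δ = arccos(p₁·p₂) ≈ 0.968 rad (55.5°). The total great-circle distance is δ·R ≈ 0.968 × 3440 ≈ 3329 nmi, so the target fraction is f = 1500/3329 ≈ 0.451.
Interpolate at f ≈ 0.451 with slerp weights a = sin((1−f)δ)/sin δ ≈ 0.616, b = sin(fδ)/sin δ ≈ 0.513.
p = a·p₁ + b·p₂ ≈ (-0.129, -0.117, -0.985); φ = arcsin(p_z) ≈ -79.99°, λ = atan2(p_y, p_x) ≈ -137.73°.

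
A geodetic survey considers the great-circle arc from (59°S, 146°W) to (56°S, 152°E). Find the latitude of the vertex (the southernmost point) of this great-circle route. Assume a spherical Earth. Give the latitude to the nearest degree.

The great circle lies in the plane with unit normal n̂ = (p₁ × p₂)/|p₁ × p₂|.
Here n̂_z ≈ -0.477; the vertex latitude is φ_max = arccos|n̂_z| ≈ 61.5°.
Check via Clairaut: cos φ_max = |cos φ₁| · sin C = cos(59.0°)·sin(112.2°) ≈ 0.477, again giving ≈ 61.5°.

≈ 62°S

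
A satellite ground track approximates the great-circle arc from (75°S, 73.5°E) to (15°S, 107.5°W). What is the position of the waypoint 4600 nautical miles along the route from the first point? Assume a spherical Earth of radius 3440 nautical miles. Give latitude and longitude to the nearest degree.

From cos δ = sin φ₁ sin φ₂ + cos φ₁ cos φ₂ cos Δλ, the central angle is δ ≈ 1.571 rad (90.0°). The total great-circle distance is δ·R ≈ 1.571 × 3440 ≈ 5403 nmi, so the target fraction is f = 4600/5403 ≈ 0.851.
Interpolate at f ≈ 0.851 with slerp weights a = sin((1−f)δ)/sin δ ≈ 0.231, b = sin(fδ)/sin δ ≈ 0.973.
p = a·p₁ + b·p₂ ≈ (-0.266, -0.839, -0.475); φ = arcsin(p_z) ≈ -28.38°, λ = atan2(p_y, p_x) ≈ -107.57°.

≈ (28°S, 108°W)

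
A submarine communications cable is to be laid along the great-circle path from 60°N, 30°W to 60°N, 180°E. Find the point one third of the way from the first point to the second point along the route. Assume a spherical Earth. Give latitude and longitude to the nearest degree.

From cos δ = sin φ₁ sin φ₂ + cos φ₁ cos φ₂ cos Δλ, the central angle is δ ≈ 1.008 rad (57.8°).
Interpolate at f = 1/3 with slerp weights a = sin((1−f)δ)/sin δ ≈ 0.736, b = sin(fδ)/sin δ ≈ 0.390.
p = a·p₁ + b·p₂ ≈ (0.124, -0.184, 0.975); φ = arcsin(p_z) ≈ 77.19°, λ = atan2(p_y, p_x) ≈ -56.07°.

≈ 77°N, 56°W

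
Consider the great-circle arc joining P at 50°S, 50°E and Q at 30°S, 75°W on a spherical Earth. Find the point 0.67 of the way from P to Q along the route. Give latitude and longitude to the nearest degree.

≈ 52°S, 51°W

Convert each endpoint to a unit vector on the sphere (x = cos φ cos λ, y = cos φ sin λ, z = sin φ).
The central angle between the endpoints is δ = arccos(p₁·p₂) ≈ 1.507 rad (86.3°).
Interpolate at f = 0.67 with slerp weights a = sin((1−f)δ)/sin δ ≈ 0.478, b = sin(fδ)/sin δ ≈ 0.848.
p = a·p₁ + b·p₂ ≈ (0.388, -0.474, -0.790); φ = arcsin(p_z) ≈ -52.22°, λ = atan2(p_y, p_x) ≈ -50.74°.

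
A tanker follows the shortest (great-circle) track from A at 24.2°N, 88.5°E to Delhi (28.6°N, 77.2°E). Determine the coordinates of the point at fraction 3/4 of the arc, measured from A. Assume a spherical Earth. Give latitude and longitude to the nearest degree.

From cos δ = sin φ₁ sin φ₂ + cos φ₁ cos φ₂ cos Δλ, the central angle is δ ≈ 0.193 rad (11.0°).
Interpolate at f = 3/4 with slerp weights a = sin((1−f)δ)/sin δ ≈ 0.251, b = sin(fδ)/sin δ ≈ 0.752.
p = a·p₁ + b·p₂ ≈ (0.152, 0.873, 0.463); φ = arcsin(p_z) ≈ 27.59°, λ = atan2(p_y, p_x) ≈ 80.11°.

≈ 28°N, 80°E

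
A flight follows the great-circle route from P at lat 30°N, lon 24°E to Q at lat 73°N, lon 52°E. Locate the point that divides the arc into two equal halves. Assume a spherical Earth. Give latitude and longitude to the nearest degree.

≈ lat 52°N, lon 31°E

Write both endpoints as unit vectors p₁, p₂ with components (cos φ cos λ, cos φ sin λ, sin φ).
The central angle between the endpoints is δ = arccos(p₁·p₂) ≈ 0.793 rad (45.4°).
Interpolate at f = 1/2 with slerp weights a = sin((1−f)δ)/sin δ ≈ 0.542, b = sin(fδ)/sin δ ≈ 0.542.
p = a·p₁ + b·p₂ ≈ (0.526, 0.316, 0.789); φ = arcsin(p_z) ≈ 52.13°, λ = atan2(p_y, p_x) ≈ 30.96°.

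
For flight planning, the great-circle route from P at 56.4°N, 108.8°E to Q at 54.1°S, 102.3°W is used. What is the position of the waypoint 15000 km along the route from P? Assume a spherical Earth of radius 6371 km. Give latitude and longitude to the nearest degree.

≈ 39°S, 136°W

Convert each endpoint to a unit vector on the sphere (x = cos φ cos λ, y = cos φ sin λ, z = sin φ).
The central angle between the endpoints is δ = arccos(p₁·p₂) ≈ 2.832 rad (162.3°). The total great-circle distance is δ·R ≈ 2.832 × 6371 ≈ 18045 km, so the target fraction is f = 15000/18045 ≈ 0.831.
Interpolate at f ≈ 0.831 with slerp weights a = sin((1−f)δ)/sin δ ≈ 1.511, b = sin(fδ)/sin δ ≈ 2.327.
p = a·p₁ + b·p₂ ≈ (-0.560, -0.542, -0.627); φ = arcsin(p_z) ≈ -38.80°, λ = atan2(p_y, p_x) ≈ -135.96°.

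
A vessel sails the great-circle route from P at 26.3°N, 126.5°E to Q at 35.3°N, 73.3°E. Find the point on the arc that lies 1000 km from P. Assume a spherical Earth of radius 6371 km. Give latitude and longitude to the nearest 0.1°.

≈ 29.8°N, 117.1°E

The haversine formula gives a central angle δ ≈ 0.803 rad (46.0°) between the endpoints. The total great-circle distance is δ·R ≈ 0.803 × 6371 ≈ 5118 km, so the target fraction is f = 1000/5118 ≈ 0.195.
Interpolate at f ≈ 0.195 with slerp weights a = sin((1−f)δ)/sin δ ≈ 0.837, b = sin(fδ)/sin δ ≈ 0.217.
p = a·p₁ + b·p₂ ≈ (-0.395, 0.773, 0.496); φ = arcsin(p_z) ≈ 29.76°, λ = atan2(p_y, p_x) ≈ 117.09°.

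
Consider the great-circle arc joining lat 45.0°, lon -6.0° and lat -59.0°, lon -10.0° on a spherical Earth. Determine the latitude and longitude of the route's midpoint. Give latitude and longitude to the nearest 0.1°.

Convert each endpoint to a unit vector on the sphere (x = cos φ cos λ, y = cos φ sin λ, z = sin φ).
The central angle between the endpoints is δ = arccos(p₁·p₂) ≈ 1.816 rad (104.1°).
Interpolate at f = 1/2 with slerp weights a = sin((1−f)δ)/sin δ ≈ 0.813, b = sin(fδ)/sin δ ≈ 0.813.
p = a·p₁ + b·p₂ ≈ (0.984, -0.133, -0.122); φ = arcsin(p_z) ≈ -7.00°, λ = atan2(p_y, p_x) ≈ -7.69°.

≈ lat -7.0°, lon -7.7°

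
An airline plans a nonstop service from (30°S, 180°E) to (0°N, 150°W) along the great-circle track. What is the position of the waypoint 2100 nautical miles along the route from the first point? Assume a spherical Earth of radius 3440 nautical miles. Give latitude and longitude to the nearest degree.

≈ (5°S, 154°W)

Convert each endpoint to a unit vector on the sphere (x = cos φ cos λ, y = cos φ sin λ, z = sin φ).
The central angle between the endpoints is δ = arccos(p₁·p₂) ≈ 0.723 rad (41.4°). The total great-circle distance is δ·R ≈ 0.723 × 3440 ≈ 2486 nmi, so the target fraction is f = 2100/2486 ≈ 0.845.
Interpolate at f ≈ 0.845 with slerp weights a = sin((1−f)δ)/sin δ ≈ 0.169, b = sin(fδ)/sin δ ≈ 0.867.
p = a·p₁ + b·p₂ ≈ (-0.897, -0.433, -0.085); φ = arcsin(p_z) ≈ -4.86°, λ = atan2(p_y, p_x) ≈ -154.22°.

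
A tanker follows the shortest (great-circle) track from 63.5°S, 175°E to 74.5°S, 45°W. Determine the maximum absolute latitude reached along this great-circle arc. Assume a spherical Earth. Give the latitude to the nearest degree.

The great circle lies in the plane with unit normal n̂ = (p₁ × p₂)/|p₁ × p₂|.
Here n̂_z ≈ +0.120; the vertex latitude is φ_max = arccos|n̂_z| ≈ 83.1°.
Check via Clairaut: cos φ_max = |cos φ₁| · sin C = cos(63.5°)·sin(164.4°) ≈ 0.120, again giving ≈ 83.1°.

≈ 83°S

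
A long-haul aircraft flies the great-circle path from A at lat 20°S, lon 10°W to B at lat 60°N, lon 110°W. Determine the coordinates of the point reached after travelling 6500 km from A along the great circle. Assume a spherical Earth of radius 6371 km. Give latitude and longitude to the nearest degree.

≈ lat 30°N, lon 42°W

Convert each endpoint to a unit vector on the sphere (x = cos φ cos λ, y = cos φ sin λ, z = sin φ).
The central angle between the endpoints is δ = arccos(p₁·p₂) ≈ 1.958 rad (112.2°). The total great-circle distance is δ·R ≈ 1.958 × 6371 ≈ 12476 km, so the target fraction is f = 6500/12476 ≈ 0.521.
Interpolate at f ≈ 0.521 with slerp weights a = sin((1−f)δ)/sin δ ≈ 0.871, b = sin(fδ)/sin δ ≈ 0.920.
p = a·p₁ + b·p₂ ≈ (0.649, -0.575, 0.499); φ = arcsin(p_z) ≈ 29.95°, λ = atan2(p_y, p_x) ≈ -41.54°.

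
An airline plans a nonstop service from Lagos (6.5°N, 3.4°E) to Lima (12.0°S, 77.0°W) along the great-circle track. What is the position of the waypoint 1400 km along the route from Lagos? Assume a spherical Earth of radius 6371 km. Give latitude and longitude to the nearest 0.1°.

≈ 3.5°N, 8.9°W

Write both endpoints as unit vectors p₁, p₂ with components (cos φ cos λ, cos φ sin λ, sin φ).
The central angle between the endpoints is δ = arccos(p₁·p₂) ≈ 1.432 rad (82.0°). The total great-circle distance is δ·R ≈ 1.432 × 6371 ≈ 9122 km, so the target fraction is f = 1400/9122 ≈ 0.153.
Interpolate at f ≈ 0.153 with slerp weights a = sin((1−f)δ)/sin δ ≈ 0.945, b = sin(fδ)/sin δ ≈ 0.220.
p = a·p₁ + b·p₂ ≈ (0.986, -0.154, 0.061); φ = arcsin(p_z) ≈ 3.51°, λ = atan2(p_y, p_x) ≈ -8.88°.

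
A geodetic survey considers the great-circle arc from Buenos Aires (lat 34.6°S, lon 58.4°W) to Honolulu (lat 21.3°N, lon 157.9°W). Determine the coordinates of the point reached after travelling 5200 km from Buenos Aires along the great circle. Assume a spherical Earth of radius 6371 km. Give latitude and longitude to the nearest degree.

Write both endpoints as unit vectors p₁, p₂ with components (cos φ cos λ, cos φ sin λ, sin φ).
The central angle between the endpoints is δ = arccos(p₁·p₂) ≈ 1.910 rad (109.4°). The total great-circle distance is δ·R ≈ 1.910 × 6371 ≈ 12169 km, so the target fraction is f = 5200/12169 ≈ 0.427.
Interpolate at f ≈ 0.427 with slerp weights a = sin((1−f)δ)/sin δ ≈ 0.942, b = sin(fδ)/sin δ ≈ 0.773.
p = a·p₁ + b·p₂ ≈ (-0.261, -0.931, -0.254); φ = arcsin(p_z) ≈ -14.73°, λ = atan2(p_y, p_x) ≈ -105.63°.

≈ lat 15°S, lon 106°W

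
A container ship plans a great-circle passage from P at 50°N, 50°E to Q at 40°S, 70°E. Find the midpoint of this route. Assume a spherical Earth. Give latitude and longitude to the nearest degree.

Convert each endpoint to a unit vector on the sphere (x = cos φ cos λ, y = cos φ sin λ, z = sin φ).
The central angle between the endpoints is δ = arccos(p₁·p₂) ≈ 1.600 rad (91.7°).
Interpolate at f = 1/2 with slerp weights a = sin((1−f)δ)/sin δ ≈ 0.718, b = sin(fδ)/sin δ ≈ 0.718.
p = a·p₁ + b·p₂ ≈ (0.485, 0.870, 0.088); φ = arcsin(p_z) ≈ 5.08°, λ = atan2(p_y, p_x) ≈ 60.88°.

≈ 5°N, 61°E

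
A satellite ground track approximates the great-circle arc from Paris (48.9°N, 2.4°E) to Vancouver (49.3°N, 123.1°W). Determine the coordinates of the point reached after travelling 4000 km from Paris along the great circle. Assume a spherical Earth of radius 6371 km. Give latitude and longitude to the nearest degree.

≈ 68°N, 61°W

From cos δ = sin φ₁ sin φ₂ + cos φ₁ cos φ₂ cos Δλ, the central angle is δ ≈ 1.243 rad (71.2°). The total great-circle distance is δ·R ≈ 1.243 × 6371 ≈ 7916 km, so the target fraction is f = 4000/7916 ≈ 0.505.
Interpolate at f ≈ 0.505 with slerp weights a = sin((1−f)δ)/sin δ ≈ 0.609, b = sin(fδ)/sin δ ≈ 0.621.
p = a·p₁ + b·p₂ ≈ (0.179, -0.322, 0.930); φ = arcsin(p_z) ≈ 68.37°, λ = atan2(p_y, p_x) ≈ -60.92°.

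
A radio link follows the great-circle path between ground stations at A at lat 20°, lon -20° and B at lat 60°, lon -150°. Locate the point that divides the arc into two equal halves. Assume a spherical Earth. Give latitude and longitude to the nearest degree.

Convert each endpoint to a unit vector on the sphere (x = cos φ cos λ, y = cos φ sin λ, z = sin φ).
The central angle between the endpoints is δ = arccos(p₁·p₂) ≈ 1.577 rad (90.3°).
Interpolate at f = 1/2 with slerp weights a = sin((1−f)δ)/sin δ ≈ 0.709, b = sin(fδ)/sin δ ≈ 0.709.
p = a·p₁ + b·p₂ ≈ (0.319, -0.405, 0.857); φ = arcsin(p_z) ≈ 58.95°, λ = atan2(p_y, p_x) ≈ -51.78°.

≈ lat 59°, lon -52°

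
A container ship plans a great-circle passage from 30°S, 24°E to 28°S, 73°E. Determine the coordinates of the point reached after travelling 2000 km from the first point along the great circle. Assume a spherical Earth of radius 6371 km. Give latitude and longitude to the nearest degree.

≈ 31°S, 45°E

From cos δ = sin φ₁ sin φ₂ + cos φ₁ cos φ₂ cos Δλ, the central angle is δ ≈ 0.743 rad (42.6°). The total great-circle distance is δ·R ≈ 0.743 × 6371 ≈ 4734 km, so the target fraction is f = 2000/4734 ≈ 0.422.
Interpolate at f ≈ 0.422 with slerp weights a = sin((1−f)δ)/sin δ ≈ 0.615, b = sin(fδ)/sin δ ≈ 0.456.
p = a·p₁ + b·p₂ ≈ (0.604, 0.602, -0.522); φ = arcsin(p_z) ≈ -31.45°, λ = atan2(p_y, p_x) ≈ 44.89°.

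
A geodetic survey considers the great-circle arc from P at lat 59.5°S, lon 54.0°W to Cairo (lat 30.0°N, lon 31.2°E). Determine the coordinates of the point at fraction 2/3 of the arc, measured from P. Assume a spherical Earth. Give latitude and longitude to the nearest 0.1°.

≈ lat 2.7°S, lon 11.5°E

The haversine formula gives a central angle δ ≈ 1.976 rad (113.2°) between the endpoints.
Interpolate at f = 2/3 with slerp weights a = sin((1−f)δ)/sin δ ≈ 0.666, b = sin(fδ)/sin δ ≈ 1.053.
p = a·p₁ + b·p₂ ≈ (0.979, 0.199, -0.047); φ = arcsin(p_z) ≈ -2.70°, λ = atan2(p_y, p_x) ≈ 11.50°.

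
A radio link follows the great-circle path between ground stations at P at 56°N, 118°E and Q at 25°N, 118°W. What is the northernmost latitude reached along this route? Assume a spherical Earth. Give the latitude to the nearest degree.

The great circle lies in the plane with unit normal n̂ = (p₁ × p₂)/|p₁ × p₂|.
Here n̂_z ≈ +0.421; the vertex latitude is φ_max = arccos|n̂_z| ≈ 65.1°.
Check via Clairaut: cos φ_max = |cos φ₁| · sin C = cos(56.0°)·sin(48.9°) ≈ 0.421, again giving ≈ 65.1°.

≈ 65°N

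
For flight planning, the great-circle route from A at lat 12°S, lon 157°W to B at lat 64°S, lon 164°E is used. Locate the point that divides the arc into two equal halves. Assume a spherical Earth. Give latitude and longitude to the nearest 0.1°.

The haversine formula gives a central angle δ ≈ 1.024 rad (58.7°) between the endpoints.
Interpolate at f = 1/2 with slerp weights a = sin((1−f)δ)/sin δ ≈ 0.574, b = sin(fδ)/sin δ ≈ 0.574.
p = a·p₁ + b·p₂ ≈ (-0.758, -0.150, -0.635); φ = arcsin(p_z) ≈ -39.40°, λ = atan2(p_y, p_x) ≈ -168.81°.

≈ lat 39.4°S, lon 168.8°W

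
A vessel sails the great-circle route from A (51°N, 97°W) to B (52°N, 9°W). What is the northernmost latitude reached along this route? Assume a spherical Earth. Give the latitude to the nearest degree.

≈ 60°N

The great circle lies in the plane with unit normal n̂ = (p₁ × p₂)/|p₁ × p₂|.
Here n̂_z ≈ +0.496; the vertex latitude is φ_max = arccos|n̂_z| ≈ 60.2°.
Check via Clairaut: cos φ_max = |cos φ₁| · sin C = cos(51.0°)·sin(52.1°) ≈ 0.496, again giving ≈ 60.2°.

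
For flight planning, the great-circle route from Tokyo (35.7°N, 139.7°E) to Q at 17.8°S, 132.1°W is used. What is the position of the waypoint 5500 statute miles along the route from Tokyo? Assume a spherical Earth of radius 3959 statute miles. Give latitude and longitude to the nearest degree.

≈ 6°S, 148°W

Write both endpoints as unit vectors p₁, p₂ with components (cos φ cos λ, cos φ sin λ, sin φ).
The central angle between the endpoints is δ = arccos(p₁·p₂) ≈ 1.726 rad (98.9°). The total great-circle distance is δ·R ≈ 1.726 × 3959 ≈ 6831 mi, so the target fraction is f = 5500/6831 ≈ 0.805.
Interpolate at f ≈ 0.805 with slerp weights a = sin((1−f)δ)/sin δ ≈ 0.334, b = sin(fδ)/sin δ ≈ 0.995.
p = a·p₁ + b·p₂ ≈ (-0.842, -0.528, -0.109); φ = arcsin(p_z) ≈ -6.28°, λ = atan2(p_y, p_x) ≈ -147.93°.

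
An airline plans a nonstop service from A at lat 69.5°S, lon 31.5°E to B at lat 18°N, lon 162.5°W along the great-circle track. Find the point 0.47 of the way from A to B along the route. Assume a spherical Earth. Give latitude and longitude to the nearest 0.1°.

From cos δ = sin φ₁ sin φ₂ + cos φ₁ cos φ₂ cos Δλ, the central angle is δ ≈ 2.230 rad (127.8°).
Interpolate at f = 0.47 with slerp weights a = sin((1−f)δ)/sin δ ≈ 1.171, b = sin(fδ)/sin δ ≈ 1.096.
p = a·p₁ + b·p₂ ≈ (-0.645, -0.099, -0.758); φ = arcsin(p_z) ≈ -49.28°, λ = atan2(p_y, p_x) ≈ -171.25°.

≈ lat 49.3°S, lon 171.2°W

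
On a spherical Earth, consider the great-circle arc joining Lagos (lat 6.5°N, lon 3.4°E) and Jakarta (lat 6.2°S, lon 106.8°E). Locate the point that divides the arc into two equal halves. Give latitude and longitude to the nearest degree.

≈ lat 0°N, lon 55°E

From cos δ = sin φ₁ sin φ₂ + cos φ₁ cos φ₂ cos Δλ, the central angle is δ ≈ 1.814 rad (104.0°).
Interpolate at f = 1/2 with slerp weights a = sin((1−f)δ)/sin δ ≈ 0.812, b = sin(fδ)/sin δ ≈ 0.812.
p = a·p₁ + b·p₂ ≈ (0.572, 0.820, 0.004); φ = arcsin(p_z) ≈ 0.24°, λ = atan2(p_y, p_x) ≈ 55.12°.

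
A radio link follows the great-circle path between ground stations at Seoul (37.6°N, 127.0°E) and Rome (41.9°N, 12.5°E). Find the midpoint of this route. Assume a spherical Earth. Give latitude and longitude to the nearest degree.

From cos δ = sin φ₁ sin φ₂ + cos φ₁ cos φ₂ cos Δλ, the central angle is δ ≈ 1.407 rad (80.6°).
Interpolate at f = 1/2 with slerp weights a = sin((1−f)δ)/sin δ ≈ 0.656, b = sin(fδ)/sin δ ≈ 0.656.
p = a·p₁ + b·p₂ ≈ (0.164, 0.521, 0.838); φ = arcsin(p_z) ≈ 56.93°, λ = atan2(p_y, p_x) ≈ 72.53°.

≈ 57°N, 73°E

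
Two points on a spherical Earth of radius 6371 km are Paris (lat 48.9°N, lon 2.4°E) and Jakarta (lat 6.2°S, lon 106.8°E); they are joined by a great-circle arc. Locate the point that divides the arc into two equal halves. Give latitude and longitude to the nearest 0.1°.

≈ lat 31.7°N, lon 69.3°E

Write both endpoints as unit vectors p₁, p₂ with components (cos φ cos λ, cos φ sin λ, sin φ).
The central angle between the endpoints is δ = arccos(p₁·p₂) ≈ 1.817 rad (104.1°).
Interpolate at f = 1/2 with slerp weights a = sin((1−f)δ)/sin δ ≈ 0.813, b = sin(fδ)/sin δ ≈ 0.813.
p = a·p₁ + b·p₂ ≈ (0.300, 0.796, 0.525); φ = arcsin(p_z) ≈ 31.67°, λ = atan2(p_y, p_x) ≈ 69.33°.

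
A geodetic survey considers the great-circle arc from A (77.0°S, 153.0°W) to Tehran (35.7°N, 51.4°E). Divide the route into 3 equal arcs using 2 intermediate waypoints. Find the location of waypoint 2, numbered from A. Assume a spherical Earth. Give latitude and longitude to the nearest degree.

≈ (10°S, 57°E)

Write both endpoints as unit vectors p₁, p₂ with components (cos φ cos λ, cos φ sin λ, sin φ).
The central angle between the endpoints is δ = arccos(p₁·p₂) ≈ 2.396 rad (137.3°).
Interpolate at f = 2/3 with slerp weights a = sin((1−f)δ)/sin δ ≈ 1.057, b = sin(fδ)/sin δ ≈ 1.474.
p = a·p₁ + b·p₂ ≈ (0.535, 0.828, -0.169); φ = arcsin(p_z) ≈ -9.75°, λ = atan2(p_y, p_x) ≈ 57.12°.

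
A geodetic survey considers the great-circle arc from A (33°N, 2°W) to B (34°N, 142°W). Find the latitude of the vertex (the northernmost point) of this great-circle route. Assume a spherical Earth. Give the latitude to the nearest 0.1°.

The great circle lies in the plane with unit normal n̂ = (p₁ × p₂)/|p₁ × p₂|.
Here n̂_z ≈ -0.459; the vertex latitude is φ_max = arccos|n̂_z| ≈ 62.7°.
Check via Clairaut: cos φ_max = |cos φ₁| · sin C = cos(33.0°)·sin(33.2°) ≈ 0.459, again giving ≈ 62.7°.

≈ 62.7°N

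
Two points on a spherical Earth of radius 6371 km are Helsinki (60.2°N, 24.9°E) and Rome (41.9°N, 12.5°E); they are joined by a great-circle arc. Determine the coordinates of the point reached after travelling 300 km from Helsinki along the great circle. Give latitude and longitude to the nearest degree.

≈ 58°N, 23°E

The haversine formula gives a central angle δ ≈ 0.346 rad (19.8°) between the endpoints. The total great-circle distance is δ·R ≈ 0.346 × 6371 ≈ 2203 km, so the target fraction is f = 300/2203 ≈ 0.136.
Interpolate at f ≈ 0.136 with slerp weights a = sin((1−f)δ)/sin δ ≈ 0.868, b = sin(fδ)/sin δ ≈ 0.139.
p = a·p₁ + b·p₂ ≈ (0.492, 0.204, 0.846); φ = arcsin(p_z) ≈ 57.80°, λ = atan2(p_y, p_x) ≈ 22.51°.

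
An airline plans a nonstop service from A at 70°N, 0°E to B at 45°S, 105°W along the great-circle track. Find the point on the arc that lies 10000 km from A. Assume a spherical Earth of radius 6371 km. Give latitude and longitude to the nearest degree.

From cos δ = sin φ₁ sin φ₂ + cos φ₁ cos φ₂ cos Δλ, the central angle is δ ≈ 2.385 rad (136.6°). The total great-circle distance is δ·R ≈ 2.385 × 6371 ≈ 15194 km, so the target fraction is f = 10000/15194 ≈ 0.658.
Interpolate at f ≈ 0.658 with slerp weights a = sin((1−f)δ)/sin δ ≈ 1.060, b = sin(fδ)/sin δ ≈ 1.456.
p = a·p₁ + b·p₂ ≈ (0.096, -0.995, -0.034); φ = arcsin(p_z) ≈ -1.93°, λ = atan2(p_y, p_x) ≈ -84.49°.

≈ 2°S, 84°W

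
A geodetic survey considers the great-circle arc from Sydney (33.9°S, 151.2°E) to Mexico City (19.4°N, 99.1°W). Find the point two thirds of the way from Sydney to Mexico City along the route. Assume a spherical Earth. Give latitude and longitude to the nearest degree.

Convert each endpoint to a unit vector on the sphere (x = cos φ cos λ, y = cos φ sin λ, z = sin φ).
The central angle between the endpoints is δ = arccos(p₁·p₂) ≈ 2.037 rad (116.7°).
Interpolate at f = 2/3 with slerp weights a = sin((1−f)δ)/sin δ ≈ 0.703, b = sin(fδ)/sin δ ≈ 1.094.
p = a·p₁ + b·p₂ ≈ (-0.674, -0.738, -0.029); φ = arcsin(p_z) ≈ -1.64°, λ = atan2(p_y, p_x) ≈ -132.43°.

≈ 2°S, 132°W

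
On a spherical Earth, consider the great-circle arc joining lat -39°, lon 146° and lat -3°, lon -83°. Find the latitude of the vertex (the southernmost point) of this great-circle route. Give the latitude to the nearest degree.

≈ -48°

The great circle lies in the plane with unit normal n̂ = (p₁ × p₂)/|p₁ × p₂|.
Here n̂_z ≈ +0.666; the vertex latitude is φ_max = arccos|n̂_z| ≈ 48.2°.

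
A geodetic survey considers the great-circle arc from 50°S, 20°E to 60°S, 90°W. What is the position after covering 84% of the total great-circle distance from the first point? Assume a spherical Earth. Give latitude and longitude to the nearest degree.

≈ 65°S, 74°W

Write both endpoints as unit vectors p₁, p₂ with components (cos φ cos λ, cos φ sin λ, sin φ).
The central angle between the endpoints is δ = arccos(p₁·p₂) ≈ 0.984 rad (56.4°).
Interpolate at f = 0.84 with slerp weights a = sin((1−f)δ)/sin δ ≈ 0.188, b = sin(fδ)/sin δ ≈ 0.883.
p = a·p₁ + b·p₂ ≈ (0.114, -0.400, -0.909); φ = arcsin(p_z) ≈ -65.41°, λ = atan2(p_y, p_x) ≈ -74.14°.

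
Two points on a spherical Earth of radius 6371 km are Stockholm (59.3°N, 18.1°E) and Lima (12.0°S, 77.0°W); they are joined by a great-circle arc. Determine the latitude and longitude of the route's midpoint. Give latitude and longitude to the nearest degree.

≈ 32°N, 48°W

The haversine formula gives a central angle δ ≈ 1.796 rad (102.9°) between the endpoints.
Interpolate at f = 1/2 with slerp weights a = sin((1−f)δ)/sin δ ≈ 0.802, b = sin(fδ)/sin δ ≈ 0.802.
p = a·p₁ + b·p₂ ≈ (0.566, -0.637, 0.523); φ = arcsin(p_z) ≈ 31.54°, λ = atan2(p_y, p_x) ≈ -48.40°.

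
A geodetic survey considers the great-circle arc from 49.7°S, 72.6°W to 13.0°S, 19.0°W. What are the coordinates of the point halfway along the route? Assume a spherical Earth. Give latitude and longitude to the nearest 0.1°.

Convert each endpoint to a unit vector on the sphere (x = cos φ cos λ, y = cos φ sin λ, z = sin φ).
The central angle between the endpoints is δ = arccos(p₁·p₂) ≈ 0.994 rad (56.9°).
Interpolate at f = 1/2 with slerp weights a = sin((1−f)δ)/sin δ ≈ 0.569, b = sin(fδ)/sin δ ≈ 0.569.
p = a·p₁ + b·p₂ ≈ (0.634, -0.531, -0.562); φ = arcsin(p_z) ≈ -34.18°, λ = atan2(p_y, p_x) ≈ -39.97°.

≈ 34.2°S, 40.0°W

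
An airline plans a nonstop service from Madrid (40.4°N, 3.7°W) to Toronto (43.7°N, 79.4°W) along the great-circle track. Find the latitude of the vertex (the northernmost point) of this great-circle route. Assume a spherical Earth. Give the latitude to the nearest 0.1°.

The great circle lies in the plane with unit normal n̂ = (p₁ × p₂)/|p₁ × p₂|.
Here n̂_z ≈ -0.657; the vertex latitude is φ_max = arccos|n̂_z| ≈ 48.9°.

≈ 48.9°N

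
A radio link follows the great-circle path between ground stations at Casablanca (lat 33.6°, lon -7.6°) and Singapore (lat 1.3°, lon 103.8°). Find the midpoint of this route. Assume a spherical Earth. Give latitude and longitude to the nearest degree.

Convert each endpoint to a unit vector on the sphere (x = cos φ cos λ, y = cos φ sin λ, z = sin φ).
The central angle between the endpoints is δ = arccos(p₁·p₂) ≈ 1.866 rad (106.9°).
Interpolate at f = 1/2 with slerp weights a = sin((1−f)δ)/sin δ ≈ 0.840, b = sin(fδ)/sin δ ≈ 0.840.
p = a·p₁ + b·p₂ ≈ (0.493, 0.723, 0.484); φ = arcsin(p_z) ≈ 28.94°, λ = atan2(p_y, p_x) ≈ 55.70°.

≈ lat 29°, lon 56°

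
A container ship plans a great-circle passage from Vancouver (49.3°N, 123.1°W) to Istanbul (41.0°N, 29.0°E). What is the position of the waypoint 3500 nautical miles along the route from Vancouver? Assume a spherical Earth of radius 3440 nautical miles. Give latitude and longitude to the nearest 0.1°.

From cos δ = sin φ₁ sin φ₂ + cos φ₁ cos φ₂ cos Δλ, the central angle is δ ≈ 1.508 rad (86.4°). The total great-circle distance is δ·R ≈ 1.508 × 3440 ≈ 5189 nmi, so the target fraction is f = 3500/5189 ≈ 0.675.
Interpolate at f ≈ 0.675 with slerp weights a = sin((1−f)δ)/sin δ ≈ 0.472, b = sin(fδ)/sin δ ≈ 0.852.
p = a·p₁ + b·p₂ ≈ (0.394, 0.054, 0.917); φ = arcsin(p_z) ≈ 66.54°, λ = atan2(p_y, p_x) ≈ 7.78°.

≈ (66.5°N, 7.8°E)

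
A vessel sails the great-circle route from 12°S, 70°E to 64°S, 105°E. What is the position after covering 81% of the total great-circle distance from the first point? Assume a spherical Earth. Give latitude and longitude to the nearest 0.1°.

≈ 55.1°S, 92.3°E

Write both endpoints as unit vectors p₁, p₂ with components (cos φ cos λ, cos φ sin λ, sin φ).
The central angle between the endpoints is δ = arccos(p₁·p₂) ≈ 1.003 rad (57.4°).
Interpolate at f = 0.81 with slerp weights a = sin((1−f)δ)/sin δ ≈ 0.225, b = sin(fδ)/sin δ ≈ 0.861.
p = a·p₁ + b·p₂ ≈ (-0.023, 0.571, -0.821); φ = arcsin(p_z) ≈ -55.14°, λ = atan2(p_y, p_x) ≈ 92.26°.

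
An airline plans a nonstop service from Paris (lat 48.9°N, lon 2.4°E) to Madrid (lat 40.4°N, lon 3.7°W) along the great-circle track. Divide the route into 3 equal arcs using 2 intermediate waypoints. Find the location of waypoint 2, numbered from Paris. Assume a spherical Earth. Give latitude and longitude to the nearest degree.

Convert each endpoint to a unit vector on the sphere (x = cos φ cos λ, y = cos φ sin λ, z = sin φ).
The central angle between the endpoints is δ = arccos(p₁·p₂) ≈ 0.166 rad (9.5°).
Interpolate at f = 2/3 with slerp weights a = sin((1−f)δ)/sin δ ≈ 0.335, b = sin(fδ)/sin δ ≈ 0.668.
p = a·p₁ + b·p₂ ≈ (0.728, -0.024, 0.685); φ = arcsin(p_z) ≈ 43.27°, λ = atan2(p_y, p_x) ≈ -1.86°.

≈ lat 43°N, lon 2°W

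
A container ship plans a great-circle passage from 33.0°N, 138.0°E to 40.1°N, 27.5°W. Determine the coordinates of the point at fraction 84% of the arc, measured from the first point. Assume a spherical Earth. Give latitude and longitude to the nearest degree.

Write both endpoints as unit vectors p₁, p₂ with components (cos φ cos λ, cos φ sin λ, sin φ).
The central angle between the endpoints is δ = arccos(p₁·p₂) ≈ 1.844 rad (105.7°).
Interpolate at f = 0.84 with slerp weights a = sin((1−f)δ)/sin δ ≈ 0.302, b = sin(fδ)/sin δ ≈ 1.038.
p = a·p₁ + b·p₂ ≈ (0.516, -0.197, 0.833); φ = arcsin(p_z) ≈ 56.45°, λ = atan2(p_y, p_x) ≈ -20.91°.

≈ 56°N, 21°W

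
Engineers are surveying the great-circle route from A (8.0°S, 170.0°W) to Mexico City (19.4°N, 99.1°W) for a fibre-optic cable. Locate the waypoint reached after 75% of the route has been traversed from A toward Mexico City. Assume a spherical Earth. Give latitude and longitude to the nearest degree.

Convert each endpoint to a unit vector on the sphere (x = cos φ cos λ, y = cos φ sin λ, z = sin φ).
The central angle between the endpoints is δ = arccos(p₁·p₂) ≈ 1.308 rad (75.0°).
Interpolate at f = 0.75 with slerp weights a = sin((1−f)δ)/sin δ ≈ 0.333, b = sin(fδ)/sin δ ≈ 0.861.
p = a·p₁ + b·p₂ ≈ (-0.453, -0.859, 0.240); φ = arcsin(p_z) ≈ 13.86°, λ = atan2(p_y, p_x) ≈ -117.80°.

≈ (14°N, 118°W)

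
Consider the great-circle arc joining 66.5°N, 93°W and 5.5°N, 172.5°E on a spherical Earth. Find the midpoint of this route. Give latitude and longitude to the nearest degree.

≈ 44°N, 165°W

Write both endpoints as unit vectors p₁, p₂ with components (cos φ cos λ, cos φ sin λ, sin φ).
The central angle between the endpoints is δ = arccos(p₁·p₂) ≈ 1.514 rad (86.7°).
Interpolate at f = 1/2 with slerp weights a = sin((1−f)δ)/sin δ ≈ 0.688, b = sin(fδ)/sin δ ≈ 0.688.
p = a·p₁ + b·p₂ ≈ (-0.693, -0.185, 0.697); φ = arcsin(p_z) ≈ 44.17°, λ = atan2(p_y, p_x) ≈ -165.09°.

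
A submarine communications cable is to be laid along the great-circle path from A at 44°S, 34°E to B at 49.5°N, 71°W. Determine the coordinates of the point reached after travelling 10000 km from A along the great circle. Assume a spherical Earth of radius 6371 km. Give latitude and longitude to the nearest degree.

Write both endpoints as unit vectors p₁, p₂ with components (cos φ cos λ, cos φ sin λ, sin φ).
The central angle between the endpoints is δ = arccos(p₁·p₂) ≈ 2.277 rad (130.5°). The total great-circle distance is δ·R ≈ 2.277 × 6371 ≈ 14508 km, so the target fraction is f = 10000/14508 ≈ 0.689.
Interpolate at f ≈ 0.689 with slerp weights a = sin((1−f)δ)/sin δ ≈ 0.855, b = sin(fδ)/sin δ ≈ 1.315.
p = a·p₁ + b·p₂ ≈ (0.788, -0.464, 0.406); φ = arcsin(p_z) ≈ 23.96°, λ = atan2(p_y, p_x) ≈ -30.48°.

≈ 24°N, 30°W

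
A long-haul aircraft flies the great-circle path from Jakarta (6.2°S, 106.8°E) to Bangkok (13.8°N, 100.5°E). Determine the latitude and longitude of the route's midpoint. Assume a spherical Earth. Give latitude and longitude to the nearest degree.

≈ 4°N, 104°E

Write both endpoints as unit vectors p₁, p₂ with components (cos φ cos λ, cos φ sin λ, sin φ).
The central angle between the endpoints is δ = arccos(p₁·p₂) ≈ 0.366 rad (21.0°).
Interpolate at f = 1/2 with slerp weights a = sin((1−f)δ)/sin δ ≈ 0.508, b = sin(fδ)/sin δ ≈ 0.508.
p = a·p₁ + b·p₂ ≈ (-0.236, 0.969, 0.066); φ = arcsin(p_z) ≈ 3.81°, λ = atan2(p_y, p_x) ≈ 103.69°.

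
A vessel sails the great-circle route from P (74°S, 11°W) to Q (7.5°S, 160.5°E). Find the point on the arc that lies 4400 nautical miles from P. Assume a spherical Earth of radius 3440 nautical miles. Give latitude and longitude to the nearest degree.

Write both endpoints as unit vectors p₁, p₂ with components (cos φ cos λ, cos φ sin λ, sin φ).
The central angle between the endpoints is δ = arccos(p₁·p₂) ≈ 1.716 rad (98.3°). The total great-circle distance is δ·R ≈ 1.716 × 3440 ≈ 5903 nmi, so the target fraction is f = 4400/5903 ≈ 0.745.
Interpolate at f ≈ 0.745 with slerp weights a = sin((1−f)δ)/sin δ ≈ 0.428, b = sin(fδ)/sin δ ≈ 0.968.
p = a·p₁ + b·p₂ ≈ (-0.789, 0.298, -0.538); φ = arcsin(p_z) ≈ -32.52°, λ = atan2(p_y, p_x) ≈ 159.32°.

≈ (33°S, 159°E)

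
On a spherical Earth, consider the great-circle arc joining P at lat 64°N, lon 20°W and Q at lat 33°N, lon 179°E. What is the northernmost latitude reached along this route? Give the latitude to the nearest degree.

≈ 83°N

The great circle lies in the plane with unit normal n̂ = (p₁ × p₂)/|p₁ × p₂|.
Here n̂_z ≈ -0.121; the vertex latitude is φ_max = arccos|n̂_z| ≈ 83.1°.
Check via Clairaut: cos φ_max = |cos φ₁| · sin C = cos(64.0°)·sin(16.0°) ≈ 0.121, again giving ≈ 83.1°.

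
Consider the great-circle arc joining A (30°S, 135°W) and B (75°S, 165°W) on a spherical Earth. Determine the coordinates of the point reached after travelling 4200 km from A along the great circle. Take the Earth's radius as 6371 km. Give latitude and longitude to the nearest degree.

≈ (67°S, 151°W)

From cos δ = sin φ₁ sin φ₂ + cos φ₁ cos φ₂ cos Δλ, the central angle is δ ≈ 0.827 rad (47.4°). The total great-circle distance is δ·R ≈ 0.827 × 6371 ≈ 5269 km, so the target fraction is f = 4200/5269 ≈ 0.797.
Interpolate at f ≈ 0.797 with slerp weights a = sin((1−f)δ)/sin δ ≈ 0.227, b = sin(fδ)/sin δ ≈ 0.832.
p = a·p₁ + b·p₂ ≈ (-0.347, -0.195, -0.917); φ = arcsin(p_z) ≈ -66.55°, λ = atan2(p_y, p_x) ≈ -150.70°.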